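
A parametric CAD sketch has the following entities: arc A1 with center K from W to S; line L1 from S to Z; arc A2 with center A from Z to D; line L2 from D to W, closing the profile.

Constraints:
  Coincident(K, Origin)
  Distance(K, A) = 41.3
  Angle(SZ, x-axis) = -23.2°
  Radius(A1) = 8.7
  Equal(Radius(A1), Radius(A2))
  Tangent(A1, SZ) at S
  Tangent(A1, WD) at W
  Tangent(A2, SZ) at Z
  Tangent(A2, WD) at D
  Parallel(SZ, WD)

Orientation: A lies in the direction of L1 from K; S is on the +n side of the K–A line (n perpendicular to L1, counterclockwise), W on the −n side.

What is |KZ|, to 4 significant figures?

42.21

The slot axis is L1's direction at -23.2°, so u = (cos -23.2°, sin -23.2°) = (0.9191, -0.3939) and n = (−sin -23.2°, cos -23.2°) = (0.3939, 0.9191). K is at the origin and A lies 41.3 along u from K, so A = 41.3·u = (37.96, -16.27). Tangency of A1 to both parallel lines with radius 8.7 puts S and W at K ± 8.7·n: S = (3.427, 7.996), W = (-3.427, -7.996). Equal radii place Z and D the same way about A: Z = A + 8.7·n = (41.39, -8.273), D = A − 8.7·n = (34.53, -24.27). Then |KZ| = |Z − K| = 42.21.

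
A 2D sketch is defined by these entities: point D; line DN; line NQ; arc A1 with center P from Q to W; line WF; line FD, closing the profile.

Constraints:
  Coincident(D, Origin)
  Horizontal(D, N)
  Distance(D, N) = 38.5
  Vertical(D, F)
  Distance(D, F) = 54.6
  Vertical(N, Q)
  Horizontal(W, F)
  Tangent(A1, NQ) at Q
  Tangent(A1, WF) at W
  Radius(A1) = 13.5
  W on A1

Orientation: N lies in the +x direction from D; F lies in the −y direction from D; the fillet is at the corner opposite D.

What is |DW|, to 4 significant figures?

60.05

D is at the origin; D and N share the same y with |DN| = 38.5 and N on the +x side, so N = (38.50, 0.000). DF is vertical with |DF| = 54.6 and F on the −y side, so F = (0.000, -54.60). The virtual corner opposite D is at (38.50, -54.60). Since A1 is tangent to NQ there, PQ ⟂ NQ and since A1 is tangent to WF there, PW ⟂ WF, with radius 13.5, so the center P sits 13.5 in from both sides at P = (25.00, -41.10). That places the tangent points at Q = (38.50, -41.10) on NQ and W = (25.00, -54.60) on WF. Then |DW| = |W − D| = 60.05.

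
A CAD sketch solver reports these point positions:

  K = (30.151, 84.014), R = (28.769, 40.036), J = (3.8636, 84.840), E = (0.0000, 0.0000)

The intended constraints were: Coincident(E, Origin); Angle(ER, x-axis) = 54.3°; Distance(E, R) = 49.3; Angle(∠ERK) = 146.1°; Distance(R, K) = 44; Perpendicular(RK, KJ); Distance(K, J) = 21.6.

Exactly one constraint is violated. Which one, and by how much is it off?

Distance(K, J) = 21.6 — off by 4.70.

E = (0.00, 0.00) ✓; ER at 54.30° ✓; |ER| = 49.30 ✓; ∠ERK = 146.1° ✓; |RK| = 44.00 ✓; ∠(RK, KJ) = 90.00° ✓; |KJ| = 26.30 ✗.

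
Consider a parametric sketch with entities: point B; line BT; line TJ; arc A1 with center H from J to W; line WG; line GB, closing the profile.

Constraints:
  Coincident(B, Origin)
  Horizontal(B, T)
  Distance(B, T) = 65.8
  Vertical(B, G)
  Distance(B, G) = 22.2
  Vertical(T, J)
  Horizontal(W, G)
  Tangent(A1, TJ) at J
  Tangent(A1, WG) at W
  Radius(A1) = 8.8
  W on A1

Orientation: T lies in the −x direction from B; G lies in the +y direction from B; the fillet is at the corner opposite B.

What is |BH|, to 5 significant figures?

58.554

BG is vertical with |BG| = 22.2 and G on the +y side, so G = (0.0000, 22.200). The virtual corner opposite B is at (-65.800, 22.200). A1 meets TJ tangentially, so HJ is at right angles to TJ and A1 meets WG tangentially, so HW is at right angles to WG, with radius 8.8, so the center H sits 8.8 in from both sides at H = (-57.000, 13.400). Then |BH| = |H − B| = 58.554.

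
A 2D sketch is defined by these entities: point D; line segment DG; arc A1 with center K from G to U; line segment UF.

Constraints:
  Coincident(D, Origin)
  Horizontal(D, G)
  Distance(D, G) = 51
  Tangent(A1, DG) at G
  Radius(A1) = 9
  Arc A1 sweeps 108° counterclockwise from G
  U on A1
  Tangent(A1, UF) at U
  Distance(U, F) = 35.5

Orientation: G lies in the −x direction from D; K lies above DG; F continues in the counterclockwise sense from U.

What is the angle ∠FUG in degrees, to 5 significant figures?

126.00°

D is at the origin; D and G share the same y with |DG| = 51.0 and G on the −x side, so G = (-51.000, 0.0000). A1 meets DG tangentially, so KG is at right angles to DG, so K = G + (0, 9) = (-51.000, 9.0000). On A1, G sits at bearing -90° from K; a 108° counterclockwise sweep puts U at bearing 18°, so U = K + 9.0·(cos 18°, sin 18°) = (-42.440, 11.781). A1 meets UF tangentially, so KU is at right angles to UF, so UF runs along (−sin 18°, cos 18°); with |UF| = 35.5, F = (-53.411, 45.544). Then cos ∠FUG = UF·UG / (|UF||UG|), giving 126.00°.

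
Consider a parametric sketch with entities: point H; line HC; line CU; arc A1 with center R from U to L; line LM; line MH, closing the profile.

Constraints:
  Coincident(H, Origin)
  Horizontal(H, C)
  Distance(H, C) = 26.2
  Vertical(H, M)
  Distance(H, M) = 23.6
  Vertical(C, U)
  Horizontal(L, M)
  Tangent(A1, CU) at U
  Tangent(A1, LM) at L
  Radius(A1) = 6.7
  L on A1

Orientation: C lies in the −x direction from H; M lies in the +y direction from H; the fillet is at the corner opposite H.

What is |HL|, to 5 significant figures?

30.614

H is at the origin; HC is horizontal with |HC| = 26.2 and C on the −x side, so C = (-26.200, 0.0000). H and M share the same x with |HM| = 23.6 and M on the +y side, so M = (0.0000, 23.600). The virtual corner opposite H is at (-26.200, 23.600). Tangency of A1 to CU means the radius RU is perpendicular to CU and tangency of A1 to LM means the radius RL is perpendicular to LM, with radius 6.7, so the center R sits 6.7 in from both sides at R = (-19.500, 16.900). That places the tangent points at U = (-26.200, 16.900) on CU and L = (-19.500, 23.600) on LM. Then |HL| = |L − H| = 30.614.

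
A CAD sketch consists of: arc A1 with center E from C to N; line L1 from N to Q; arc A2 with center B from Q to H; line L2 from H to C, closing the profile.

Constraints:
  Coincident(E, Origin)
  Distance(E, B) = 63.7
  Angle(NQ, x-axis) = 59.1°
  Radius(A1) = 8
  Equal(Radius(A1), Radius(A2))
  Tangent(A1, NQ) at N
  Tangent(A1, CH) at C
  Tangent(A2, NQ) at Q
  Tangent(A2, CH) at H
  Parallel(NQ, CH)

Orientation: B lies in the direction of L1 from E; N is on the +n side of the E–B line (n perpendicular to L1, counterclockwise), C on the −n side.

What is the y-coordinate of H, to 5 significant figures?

50.550

The slot axis is L1's direction at 59.1°, so u = (cos 59.1°, sin 59.1°) = (0.51354, 0.85806) and n = (−sin 59.1°, cos 59.1°) = (-0.85806, 0.51354). E is at the origin and B lies 63.7 along u from E, so B = 63.7·u = (32.713, 54.659). Tangency of A1 to both parallel lines with radius 8.0 puts N and C at E ± 8.0·n: N = (-6.8645, 4.1083), C = (6.8645, -4.1083). Equal radii place Q and H the same way about B: Q = B + 8.0·n = (25.848, 58.767), H = B − 8.0·n = (39.577, 50.550). So H.y = 50.550.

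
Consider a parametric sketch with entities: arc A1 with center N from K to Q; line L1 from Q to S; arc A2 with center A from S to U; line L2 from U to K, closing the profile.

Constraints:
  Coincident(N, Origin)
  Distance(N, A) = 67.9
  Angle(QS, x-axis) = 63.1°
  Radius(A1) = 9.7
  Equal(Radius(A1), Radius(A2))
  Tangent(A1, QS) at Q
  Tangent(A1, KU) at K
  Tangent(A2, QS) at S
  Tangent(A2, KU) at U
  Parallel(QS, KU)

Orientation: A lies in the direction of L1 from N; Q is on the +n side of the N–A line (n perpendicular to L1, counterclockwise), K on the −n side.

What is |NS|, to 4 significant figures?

68.59

The slot axis is L1's direction at 63.1°, so u = (cos 63.1°, sin 63.1°) = (0.4524, 0.8918) and n = (−sin 63.1°, cos 63.1°) = (-0.8918, 0.4524). N is at the origin and A lies 67.9 along u from N, so A = 67.9·u = (30.72, 60.55). Tangency of A1 to both parallel lines with radius 9.7 puts Q and K at N ± 9.7·n: Q = (-8.650, 4.389), K = (8.650, -4.389). Equal radii place S and U the same way about A: S = A + 9.7·n = (22.07, 64.94), U = A − 9.7·n = (39.37, 56.16). Then |NS| = |S − N| = 68.59.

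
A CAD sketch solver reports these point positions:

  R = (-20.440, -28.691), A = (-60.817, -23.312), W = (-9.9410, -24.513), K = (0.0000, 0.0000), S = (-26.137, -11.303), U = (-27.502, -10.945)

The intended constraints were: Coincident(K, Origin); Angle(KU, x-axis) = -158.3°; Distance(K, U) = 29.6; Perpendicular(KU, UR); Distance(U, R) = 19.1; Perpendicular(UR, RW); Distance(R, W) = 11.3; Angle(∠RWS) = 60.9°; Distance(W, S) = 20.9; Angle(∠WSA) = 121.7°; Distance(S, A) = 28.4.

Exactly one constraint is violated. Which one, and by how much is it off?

Distance(S, A) = 28.4 — off by 8.30.

K = (0.00, 0.00) ✓; KU at -158.3° ✓; |KU| = 29.60 ✓; ∠(KU, UR) = 90.00° ✓; |UR| = 19.10 ✓; ∠(UR, RW) = 90.00° ✓; |RW| = 11.30 ✓; ∠RWS = 60.90° ✓; |WS| = 20.90 ✓; ∠WSA = 121.7° ✓; |SA| = 36.70 ✗.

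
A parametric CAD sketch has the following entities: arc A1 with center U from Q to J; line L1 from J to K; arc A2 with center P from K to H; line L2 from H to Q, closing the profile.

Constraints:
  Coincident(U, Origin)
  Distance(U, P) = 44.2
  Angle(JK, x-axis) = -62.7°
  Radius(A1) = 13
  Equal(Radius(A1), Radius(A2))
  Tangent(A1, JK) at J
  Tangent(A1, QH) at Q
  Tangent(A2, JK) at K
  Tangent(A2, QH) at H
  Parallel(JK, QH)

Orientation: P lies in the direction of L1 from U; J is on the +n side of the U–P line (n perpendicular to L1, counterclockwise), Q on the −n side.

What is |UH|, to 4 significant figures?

46.07

The slot axis is L1's direction at -62.7°, so u = (cos -62.7°, sin -62.7°) = (0.4586, -0.8886) and n = (−sin -62.7°, cos -62.7°) = (0.8886, 0.4586). U is at the origin and P lies 44.2 along u from U, so P = 44.2·u = (20.27, -39.28). Tangency of A1 to both parallel lines with radius 13.0 puts J and Q at U ± 13.0·n: J = (11.55, 5.962), Q = (-11.55, -5.962). Equal radii place K and H the same way about P: K = P + 13.0·n = (31.82, -33.31), H = P − 13.0·n = (8.720, -45.24). Then |UH| = |H − U| = 46.07.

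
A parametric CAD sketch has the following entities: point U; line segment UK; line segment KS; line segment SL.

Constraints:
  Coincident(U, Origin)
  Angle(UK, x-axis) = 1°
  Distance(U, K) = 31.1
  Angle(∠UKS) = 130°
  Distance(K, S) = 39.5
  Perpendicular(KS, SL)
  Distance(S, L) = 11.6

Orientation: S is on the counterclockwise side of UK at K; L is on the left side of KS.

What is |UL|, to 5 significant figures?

60.734

U is at the origin; UK runs at 1.0° with length 31.1, so K = 31.1·(cos 1.0°, sin 1.0°) = (31.095, 0.54277). ∠UKS = 130.0°, so KS runs at 1.0° + (180° − 130.0°) = 51.000° from the x-axis; with |KS| = 39.5, S = K + 39.5·(cos 51.000°, sin 51.000°) = (55.953, 31.240). KS is perpendicular to SL; with |SL| = 11.6 on the left of KS, L = S + 11.6·(-0.77715, 0.62932) = (46.939, 38.540). Then |UL| = |L − U| = 60.734.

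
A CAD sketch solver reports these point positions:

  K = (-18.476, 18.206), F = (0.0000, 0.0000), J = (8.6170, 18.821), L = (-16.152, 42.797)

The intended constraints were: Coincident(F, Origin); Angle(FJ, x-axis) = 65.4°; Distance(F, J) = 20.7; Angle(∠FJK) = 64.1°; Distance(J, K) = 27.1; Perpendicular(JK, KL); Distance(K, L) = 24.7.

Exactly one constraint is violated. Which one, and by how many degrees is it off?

Perpendicular(JK, KL) — off by 6.70°.

F = (0.00, 0.00) ✓; FJ at 65.40° ✓; |FJ| = 20.70 ✓; ∠FJK = 64.10° ✓; |JK| = 27.10 ✓; ∠(JK, KL) = 96.70° ✗; |KL| = 24.70 ✓.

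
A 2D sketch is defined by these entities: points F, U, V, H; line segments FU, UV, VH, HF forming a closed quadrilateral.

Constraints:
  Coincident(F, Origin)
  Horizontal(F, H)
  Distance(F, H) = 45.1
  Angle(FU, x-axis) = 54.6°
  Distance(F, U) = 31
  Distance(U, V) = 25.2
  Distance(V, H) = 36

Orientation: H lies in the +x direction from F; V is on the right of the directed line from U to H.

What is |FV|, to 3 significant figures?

9.29

Checks: |UV| = 25.20 ✓; |VH| = 36.00 ✓.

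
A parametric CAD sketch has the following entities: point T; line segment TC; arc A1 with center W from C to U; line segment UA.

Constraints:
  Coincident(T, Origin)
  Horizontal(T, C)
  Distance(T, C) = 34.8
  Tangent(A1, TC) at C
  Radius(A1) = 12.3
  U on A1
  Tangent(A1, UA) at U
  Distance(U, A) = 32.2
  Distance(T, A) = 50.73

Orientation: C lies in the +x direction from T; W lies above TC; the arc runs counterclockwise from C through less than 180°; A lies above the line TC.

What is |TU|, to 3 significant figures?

48.6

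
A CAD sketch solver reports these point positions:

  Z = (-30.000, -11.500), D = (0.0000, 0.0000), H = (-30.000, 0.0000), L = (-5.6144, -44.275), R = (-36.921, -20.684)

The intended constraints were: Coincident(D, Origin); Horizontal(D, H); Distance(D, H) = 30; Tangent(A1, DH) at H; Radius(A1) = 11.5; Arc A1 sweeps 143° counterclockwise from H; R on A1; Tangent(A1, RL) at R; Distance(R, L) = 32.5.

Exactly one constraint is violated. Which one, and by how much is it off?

Distance(R, L) = 32.5 — off by 6.70.

D = (0.00, 0.00) ✓; D.y = 0.00, H.y = 0.00 ✓; |DH| = 30.00 ✓; ∠(ZH, HD) = 90.00° ✓; |ZH| = 11.50 ✓; bearing(Z→R) − bearing(Z→H) = 143.0° ✓; |ZR| = 11.50 ✓; ∠(ZR, RL) = 90.00° ✓; |RL| = 39.20 ✗.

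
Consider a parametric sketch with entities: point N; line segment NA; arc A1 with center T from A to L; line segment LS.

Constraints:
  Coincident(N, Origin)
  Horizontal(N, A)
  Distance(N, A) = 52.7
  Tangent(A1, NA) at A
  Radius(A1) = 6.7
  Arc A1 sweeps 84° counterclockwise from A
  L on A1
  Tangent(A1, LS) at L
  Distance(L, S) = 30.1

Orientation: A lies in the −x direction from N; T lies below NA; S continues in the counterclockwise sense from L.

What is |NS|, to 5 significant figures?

72.102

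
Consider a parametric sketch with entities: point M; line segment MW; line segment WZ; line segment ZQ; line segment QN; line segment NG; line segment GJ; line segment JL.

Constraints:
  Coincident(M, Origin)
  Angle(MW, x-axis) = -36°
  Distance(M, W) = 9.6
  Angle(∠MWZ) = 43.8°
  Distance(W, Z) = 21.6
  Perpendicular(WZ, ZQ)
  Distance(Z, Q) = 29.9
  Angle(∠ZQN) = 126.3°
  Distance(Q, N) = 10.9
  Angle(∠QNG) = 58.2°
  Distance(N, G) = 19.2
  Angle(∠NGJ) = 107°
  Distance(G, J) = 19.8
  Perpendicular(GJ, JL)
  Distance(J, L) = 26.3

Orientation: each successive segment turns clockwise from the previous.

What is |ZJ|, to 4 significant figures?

12.85

∠QNG = 58.2° gives NG at -77.70° from the x-axis; with |NG| = 19.2, G = (-5.774, 9.875). ∠NGJ = 107.0° gives GJ at -150.7° from the x-axis; with |GJ| = 19.8, J = (-23.04, 0.1856). Then |ZJ| = |J − Z| = 12.85.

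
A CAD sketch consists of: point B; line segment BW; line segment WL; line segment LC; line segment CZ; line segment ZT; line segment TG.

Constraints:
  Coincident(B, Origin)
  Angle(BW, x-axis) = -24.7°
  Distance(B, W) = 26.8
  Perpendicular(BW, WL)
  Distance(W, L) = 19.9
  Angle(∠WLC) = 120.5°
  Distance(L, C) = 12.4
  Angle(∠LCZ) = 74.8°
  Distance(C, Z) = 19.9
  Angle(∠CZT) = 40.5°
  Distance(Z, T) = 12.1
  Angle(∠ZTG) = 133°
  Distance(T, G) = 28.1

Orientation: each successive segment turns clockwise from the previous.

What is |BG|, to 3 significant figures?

48.6

B is at the origin; BW runs at -24.7° with length 26.8, so W = (24.3, -11.2). BW ⟂ WL, so WL runs at -115°; with |WL| = 19.9, L = (16.0, -29.3). ∠WLC = 120.5° gives LC at -174° from the x-axis; with |LC| = 12.4, C = (3.70, -30.5). ∠LCZ = 74.8° gives CZ at 80.6° from the x-axis; with |CZ| = 19.9, Z = (6.95, -10.9). ∠CZT = 40.5° gives ZT at -58.9° from the x-axis; with |ZT| = 12.1, T = (13.2, -21.3). ∠ZTG = 133.0° gives TG at -106° from the x-axis; with |TG| = 28.1, G = (5.50, -48.3). Then |BG| = |G − B| = 48.6.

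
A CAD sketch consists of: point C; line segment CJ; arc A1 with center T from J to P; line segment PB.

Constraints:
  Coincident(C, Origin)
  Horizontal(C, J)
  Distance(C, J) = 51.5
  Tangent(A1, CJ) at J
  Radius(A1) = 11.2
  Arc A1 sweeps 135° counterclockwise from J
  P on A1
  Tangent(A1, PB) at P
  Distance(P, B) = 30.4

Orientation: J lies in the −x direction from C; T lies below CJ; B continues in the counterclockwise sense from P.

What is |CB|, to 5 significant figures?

55.568

C is at the origin; C and J share the same y with |CJ| = 51.5 and J on the −x side, so J = (-51.500, 0.0000). Since A1 is tangent to CJ there, TJ ⟂ CJ, so T = J + (0, -11.2) = (-51.500, -11.200). On A1, J sits at bearing 90° from T; a 135° counterclockwise sweep puts P at bearing 225°, so P = T + 11.2·(cos 225°, sin 225°) = (-59.420, -19.120). A1 meets PB tangentially, so TP is at right angles to PB, so PB runs along (−sin 225°, cos 225°); with |PB| = 30.4, B = (-37.924, -40.616). Then |CB| = |B − C| = 55.568.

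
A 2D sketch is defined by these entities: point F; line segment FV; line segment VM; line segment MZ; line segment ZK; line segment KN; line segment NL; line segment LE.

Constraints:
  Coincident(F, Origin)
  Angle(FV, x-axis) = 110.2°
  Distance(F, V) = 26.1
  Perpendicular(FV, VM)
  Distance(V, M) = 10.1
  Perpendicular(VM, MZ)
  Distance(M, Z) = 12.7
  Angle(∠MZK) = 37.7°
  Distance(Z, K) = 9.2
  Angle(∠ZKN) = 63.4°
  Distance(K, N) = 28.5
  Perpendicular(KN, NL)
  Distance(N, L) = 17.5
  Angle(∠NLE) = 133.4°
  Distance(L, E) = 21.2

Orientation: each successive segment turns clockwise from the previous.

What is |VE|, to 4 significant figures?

41.63

KN is perpendicular to NL, so NL runs at -58.70°; with |NL| = 17.5, L = (30.50, 20.81). ∠NLE = 133.4° gives LE at -105.3° from the x-axis; with |LE| = 21.2, E = (24.91, 0.3568). Then |VE| = |E − V| = 41.63.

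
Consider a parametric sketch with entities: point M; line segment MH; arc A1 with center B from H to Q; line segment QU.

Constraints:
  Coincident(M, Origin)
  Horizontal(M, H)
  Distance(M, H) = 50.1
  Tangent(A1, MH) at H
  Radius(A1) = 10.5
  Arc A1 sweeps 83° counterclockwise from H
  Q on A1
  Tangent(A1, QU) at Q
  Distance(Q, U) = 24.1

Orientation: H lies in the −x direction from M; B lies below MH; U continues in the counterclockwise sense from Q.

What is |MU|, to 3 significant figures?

71.6

On A1, H sits at bearing 90° from B; an 83° counterclockwise sweep puts Q at bearing 173°, so Q = B + 10.5·(cos 173°, sin 173°) = (-60.5, -9.22). Since A1 is tangent to QU there, BQ ⟂ QU, so QU runs along (−sin 173°, cos 173°); with |QU| = 24.1, U = (-63.5, -33.1). Then |MU| = |U − M| = 71.6.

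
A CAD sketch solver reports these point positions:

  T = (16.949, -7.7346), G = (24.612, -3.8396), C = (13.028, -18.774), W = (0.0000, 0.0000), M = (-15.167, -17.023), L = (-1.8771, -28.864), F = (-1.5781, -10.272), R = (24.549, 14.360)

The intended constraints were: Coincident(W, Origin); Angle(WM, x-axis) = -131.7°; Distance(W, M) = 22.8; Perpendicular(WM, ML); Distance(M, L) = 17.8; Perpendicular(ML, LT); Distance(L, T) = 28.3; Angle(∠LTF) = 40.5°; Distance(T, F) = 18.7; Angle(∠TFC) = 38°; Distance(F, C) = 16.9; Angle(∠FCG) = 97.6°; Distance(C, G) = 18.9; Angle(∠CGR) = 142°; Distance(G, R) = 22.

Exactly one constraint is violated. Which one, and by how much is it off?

Distance(G, R) = 22 — off by 3.80.

W = (0.00, 0.00) ✓; WM at -131.7° ✓; |WM| = 22.80 ✓; ∠(WM, ML) = 90.00° ✓; |ML| = 17.80 ✓; ∠(ML, LT) = 90.00° ✓; |LT| = 28.30 ✓; ∠LTF = 40.50° ✓; |TF| = 18.70 ✓; ∠TFC = 38.00° ✓; |FC| = 16.90 ✓; ∠FCG = 97.60° ✓; |CG| = 18.90 ✓; ∠CGR = 142.0° ✓; |GR| = 18.20 ✗.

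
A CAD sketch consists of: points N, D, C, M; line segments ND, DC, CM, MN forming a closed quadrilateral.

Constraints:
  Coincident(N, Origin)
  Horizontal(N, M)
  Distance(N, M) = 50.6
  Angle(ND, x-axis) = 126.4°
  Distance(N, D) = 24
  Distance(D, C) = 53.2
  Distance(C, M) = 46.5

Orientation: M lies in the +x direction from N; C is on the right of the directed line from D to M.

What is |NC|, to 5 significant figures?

29.456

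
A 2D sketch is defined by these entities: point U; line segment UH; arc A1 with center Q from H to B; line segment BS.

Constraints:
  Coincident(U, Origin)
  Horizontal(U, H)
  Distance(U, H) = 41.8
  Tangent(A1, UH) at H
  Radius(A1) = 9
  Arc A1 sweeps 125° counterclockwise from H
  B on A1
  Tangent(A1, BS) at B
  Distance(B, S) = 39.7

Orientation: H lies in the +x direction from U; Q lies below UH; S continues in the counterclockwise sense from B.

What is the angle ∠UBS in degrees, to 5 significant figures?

147.36°

U is at the origin; U and H share the same y with |UH| = 41.8 and H on the +x side, so H = (41.800, 0.0000). The tangent condition forces QH to be normal to UH, so Q = H + (0, -9) = (41.800, -9.0000). On A1, H sits at bearing 90° from Q; a 125° counterclockwise sweep puts B at bearing 215°, so B = Q + 9.0·(cos 215°, sin 215°) = (34.428, -14.162). Tangency of A1 to BS means the radius QB is perpendicular to BS, so BS runs along (−sin 215°, cos 215°); with |BS| = 39.7, S = (57.199, -46.683). Then cos ∠UBS = BU·BS / (|BU||BS|), giving 147.36°.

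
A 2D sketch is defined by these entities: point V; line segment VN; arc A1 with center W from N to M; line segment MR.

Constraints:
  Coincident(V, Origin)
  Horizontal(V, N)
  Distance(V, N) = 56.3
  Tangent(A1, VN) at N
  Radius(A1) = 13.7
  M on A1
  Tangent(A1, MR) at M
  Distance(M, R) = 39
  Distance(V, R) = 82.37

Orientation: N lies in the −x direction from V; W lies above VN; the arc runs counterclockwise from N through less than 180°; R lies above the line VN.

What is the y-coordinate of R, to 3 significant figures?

54.7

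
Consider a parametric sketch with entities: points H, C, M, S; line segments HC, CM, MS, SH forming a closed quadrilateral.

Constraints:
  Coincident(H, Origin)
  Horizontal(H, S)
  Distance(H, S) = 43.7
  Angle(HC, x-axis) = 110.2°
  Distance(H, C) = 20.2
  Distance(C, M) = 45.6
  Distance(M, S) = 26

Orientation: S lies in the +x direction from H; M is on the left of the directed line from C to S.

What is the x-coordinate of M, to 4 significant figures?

38.17

H is at the origin; H and S share the same y with |HS| = 43.7 and S in +x, so S = (43.7, 0). HC runs at 110.2° with |HC| = 20.2, so C = (-6.975, 18.96). M is determined by |CM| = 45.6 and |MS| = 26.0 together: it lies at the intersection of circle(C, 45.6) and circle(S, 26.0). With |CS| = 54.10, the foot of the radical line on CS is 40.02 from C and the perpendicular offset is √(45.6² − 40.02²) = 21.86. Taking the left-of-CS solution: M = (38.17, 25.40).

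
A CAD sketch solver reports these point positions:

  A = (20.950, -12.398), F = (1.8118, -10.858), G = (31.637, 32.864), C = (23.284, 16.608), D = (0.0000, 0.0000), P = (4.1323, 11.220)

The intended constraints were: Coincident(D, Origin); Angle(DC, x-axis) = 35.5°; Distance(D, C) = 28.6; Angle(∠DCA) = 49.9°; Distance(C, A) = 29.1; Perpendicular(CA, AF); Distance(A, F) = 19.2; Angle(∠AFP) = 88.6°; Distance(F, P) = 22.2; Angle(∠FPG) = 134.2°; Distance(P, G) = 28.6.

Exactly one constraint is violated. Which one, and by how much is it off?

Distance(P, G) = 28.6 — off by 6.40.

D = (0.00, 0.00) ✓; DC at 35.50° ✓; |DC| = 28.60 ✓; ∠DCA = 49.90° ✓; |CA| = 29.10 ✓; ∠(CA, AF) = 90.00° ✓; |AF| = 19.20 ✓; ∠AFP = 88.60° ✓; |FP| = 22.20 ✓; ∠FPG = 134.2° ✓; |PG| = 35.00 ✗.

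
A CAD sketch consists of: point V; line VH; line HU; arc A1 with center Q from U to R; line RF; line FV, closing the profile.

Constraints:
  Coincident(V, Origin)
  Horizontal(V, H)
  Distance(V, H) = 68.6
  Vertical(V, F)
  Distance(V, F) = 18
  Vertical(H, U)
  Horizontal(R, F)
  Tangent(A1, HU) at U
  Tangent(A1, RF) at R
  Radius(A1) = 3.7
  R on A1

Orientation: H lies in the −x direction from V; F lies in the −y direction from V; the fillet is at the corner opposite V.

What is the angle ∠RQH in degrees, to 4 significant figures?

165.5°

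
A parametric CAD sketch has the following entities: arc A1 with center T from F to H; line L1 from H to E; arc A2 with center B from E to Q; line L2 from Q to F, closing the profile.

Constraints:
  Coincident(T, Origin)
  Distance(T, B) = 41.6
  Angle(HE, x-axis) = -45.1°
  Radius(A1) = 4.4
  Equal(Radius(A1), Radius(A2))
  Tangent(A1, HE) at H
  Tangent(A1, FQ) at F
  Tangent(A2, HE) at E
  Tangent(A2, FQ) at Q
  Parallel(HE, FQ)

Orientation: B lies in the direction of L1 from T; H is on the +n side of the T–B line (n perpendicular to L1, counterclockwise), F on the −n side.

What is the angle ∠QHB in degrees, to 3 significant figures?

5.91°

Tangency of A1 to both parallel lines with radius 4.4 puts H and F at T ± 4.4·n: H = (3.12, 3.11), F = (-3.12, -3.11). Equal radii place E and Q the same way about B: E = B + 4.4·n = (32.5, -26.4), Q = B − 4.4·n = (26.2, -32.6). Then cos ∠QHB = HQ·HB / (|HQ||HB|), giving 5.91°.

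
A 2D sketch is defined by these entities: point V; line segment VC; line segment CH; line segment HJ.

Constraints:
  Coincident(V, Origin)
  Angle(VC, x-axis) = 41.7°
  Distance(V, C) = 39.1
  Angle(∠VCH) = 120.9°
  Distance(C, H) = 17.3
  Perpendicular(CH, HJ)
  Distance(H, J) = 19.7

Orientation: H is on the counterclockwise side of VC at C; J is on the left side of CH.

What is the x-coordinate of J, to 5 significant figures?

6.6008

V is at the origin; VC runs at 41.7° with length 39.1, so C = 39.1·(cos 41.7°, sin 41.7°) = (29.194, 26.011). ∠VCH = 120.9°, so CH runs at 41.7° + (180° − 120.9°) = 100.80° from the x-axis; with |CH| = 17.3, H = C + 17.3·(cos 100.80°, sin 100.80°) = (25.952, 43.004). CH is perpendicular to HJ; with |HJ| = 19.7 on the left of CH, J = H + 19.7·(-0.98229, -0.18738) = (6.6008, 39.313). So J.x = 6.6008.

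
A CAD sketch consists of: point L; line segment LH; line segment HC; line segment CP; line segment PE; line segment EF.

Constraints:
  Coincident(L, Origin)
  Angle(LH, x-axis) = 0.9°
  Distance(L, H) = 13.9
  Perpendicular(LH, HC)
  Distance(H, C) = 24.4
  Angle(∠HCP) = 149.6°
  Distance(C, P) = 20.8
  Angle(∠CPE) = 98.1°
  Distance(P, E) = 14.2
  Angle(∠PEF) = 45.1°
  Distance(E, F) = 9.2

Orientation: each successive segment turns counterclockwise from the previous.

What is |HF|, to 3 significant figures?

36.7

L is at the origin; LH runs at 0.9° with length 13.9, so H = (13.9, 0.218). The perpendicularity gives HC at right angles to LH, so HC runs at 90.9°; with |HC| = 24.4, C = (13.5, 24.6). ∠HCP = 149.6° gives CP at 121° from the x-axis; with |CP| = 20.8, P = (2.71, 42.4). ∠CPE = 98.1° gives PE at -157° from the x-axis; with |PE| = 14.2, E = (-10.3, 36.8). ∠PEF = 45.1° gives EF at -21.9° from the x-axis; with |EF| = 9.2, F = (-1.81, 33.4). Then |HF| = |F − H| = 36.7.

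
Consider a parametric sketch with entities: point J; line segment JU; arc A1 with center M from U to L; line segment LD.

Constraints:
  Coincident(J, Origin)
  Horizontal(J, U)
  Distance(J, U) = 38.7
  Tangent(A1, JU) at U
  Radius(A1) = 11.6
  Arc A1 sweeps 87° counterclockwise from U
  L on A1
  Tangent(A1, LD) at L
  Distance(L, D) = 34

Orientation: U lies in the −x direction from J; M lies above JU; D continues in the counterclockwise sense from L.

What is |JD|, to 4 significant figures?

51.60

On A1, U sits at bearing -90° from M; an 87° counterclockwise sweep puts L at bearing -3°, so L = M + 11.6·(cos -3°, sin -3°) = (-27.12, 10.99). Tangency of A1 to LD means the radius ML is perpendicular to LD, so LD runs along (−sin -3°, cos -3°); with |LD| = 34.0, D = (-25.34, 44.95). Then |JD| = |D − J| = 51.60.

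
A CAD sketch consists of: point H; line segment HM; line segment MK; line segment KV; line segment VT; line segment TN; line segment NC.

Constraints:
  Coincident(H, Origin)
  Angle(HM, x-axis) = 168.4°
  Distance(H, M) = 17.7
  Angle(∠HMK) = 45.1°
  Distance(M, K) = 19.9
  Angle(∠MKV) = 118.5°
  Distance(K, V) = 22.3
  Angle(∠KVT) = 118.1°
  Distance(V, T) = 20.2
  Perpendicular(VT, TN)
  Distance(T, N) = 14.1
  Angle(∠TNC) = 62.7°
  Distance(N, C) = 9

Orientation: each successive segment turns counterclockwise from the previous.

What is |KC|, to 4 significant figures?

24.69

H is at the origin; HM runs at 168.4° with length 17.7, so M = (-17.34, 3.559). ∠HMK = 45.1° gives MK at -56.70° from the x-axis; with |MK| = 19.9, K = (-6.413, -13.07). ∠MKV = 118.5° gives KV at 4.800° from the x-axis; with |KV| = 22.3, V = (15.81, -11.21). ∠KVT = 118.1° gives VT at 66.70° from the x-axis; with |VT| = 20.2, T = (23.80, 7.345). VT ⟂ TN, so TN runs at 156.7°; with |TN| = 14.1, N = (10.85, 12.92). ∠TNC = 62.7° gives NC at -86.00° from the x-axis; with |NC| = 9.0, C = (11.48, 3.944). Then |KC| = |C − K| = 24.69.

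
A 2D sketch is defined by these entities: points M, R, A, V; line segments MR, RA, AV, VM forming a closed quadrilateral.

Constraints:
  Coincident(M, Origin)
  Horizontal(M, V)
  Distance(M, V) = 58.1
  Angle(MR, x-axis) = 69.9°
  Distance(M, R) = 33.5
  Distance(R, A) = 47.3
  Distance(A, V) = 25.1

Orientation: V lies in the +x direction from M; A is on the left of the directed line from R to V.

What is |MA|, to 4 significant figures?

63.55

M is at the origin; M and V share the same y with |MV| = 58.1 and V in +x, so V = (58.1, 0). MR runs at 69.9° with |MR| = 33.5, so R = (11.51, 31.46). A is determined by |RA| = 47.3 and |AV| = 25.1 together: it lies at the intersection of circle(R, 47.3) and circle(V, 25.1). With |RV| = 56.21, the foot of the radical line on RV is 42.40 from R and the perpendicular offset is √(47.3² − 42.40²) = 20.96. Taking the left-of-RV solution: A = (58.38, 25.10).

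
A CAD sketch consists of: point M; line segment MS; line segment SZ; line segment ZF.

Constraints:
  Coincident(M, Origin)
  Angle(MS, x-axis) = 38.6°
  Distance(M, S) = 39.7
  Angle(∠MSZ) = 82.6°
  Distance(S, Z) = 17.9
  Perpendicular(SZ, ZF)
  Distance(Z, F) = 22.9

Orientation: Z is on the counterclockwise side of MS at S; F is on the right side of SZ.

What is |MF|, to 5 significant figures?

63.569

∠MSZ = 82.6°, so SZ runs at 38.6° + (180° − 82.6°) = 136.00° from the x-axis; with |SZ| = 17.9, Z = S + 17.9·(cos 136.00°, sin 136.00°) = (18.150, 37.202). SZ is perpendicular to ZF; with |ZF| = 22.9 on the right of SZ, F = Z + 22.9·(0.69466, 0.71934) = (34.058, 53.675). Then |MF| = |F − M| = 63.569.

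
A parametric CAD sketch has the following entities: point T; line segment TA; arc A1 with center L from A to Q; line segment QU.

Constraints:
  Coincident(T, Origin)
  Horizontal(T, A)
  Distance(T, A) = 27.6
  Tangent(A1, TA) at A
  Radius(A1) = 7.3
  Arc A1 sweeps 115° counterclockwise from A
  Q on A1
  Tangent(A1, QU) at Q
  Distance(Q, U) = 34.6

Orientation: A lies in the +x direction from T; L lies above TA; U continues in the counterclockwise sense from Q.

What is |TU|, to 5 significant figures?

46.113

On A1, A sits at bearing -90° from L; a 115° counterclockwise sweep puts Q at bearing 25°, so Q = L + 7.3·(cos 25°, sin 25°) = (34.216, 10.385). The tangent condition forces LQ to be normal to QU, so QU runs along (−sin 25°, cos 25°); with |QU| = 34.6, U = (19.593, 41.743). Then |TU| = |U − T| = 46.113.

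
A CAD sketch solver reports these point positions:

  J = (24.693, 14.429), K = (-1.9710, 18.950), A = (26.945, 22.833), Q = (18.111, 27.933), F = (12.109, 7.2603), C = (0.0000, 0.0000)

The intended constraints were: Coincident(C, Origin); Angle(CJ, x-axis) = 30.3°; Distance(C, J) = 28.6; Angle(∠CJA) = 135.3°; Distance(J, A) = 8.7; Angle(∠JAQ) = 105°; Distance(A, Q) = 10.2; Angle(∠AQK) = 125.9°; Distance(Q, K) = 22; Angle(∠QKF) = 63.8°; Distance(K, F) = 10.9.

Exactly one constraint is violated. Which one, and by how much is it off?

Distance(K, F) = 10.9 — off by 7.40.

C = (0.00, 0.00) ✓; CJ at 30.30° ✓; |CJ| = 28.60 ✓; ∠CJA = 135.3° ✓; |JA| = 8.701 ✓; ∠JAQ = 105.0° ✓; |AQ| = 10.20 ✓; ∠AQK = 125.9° ✓; |QK| = 22.00 ✓; ∠QKF = 63.80° ✓; |KF| = 18.30 ✗.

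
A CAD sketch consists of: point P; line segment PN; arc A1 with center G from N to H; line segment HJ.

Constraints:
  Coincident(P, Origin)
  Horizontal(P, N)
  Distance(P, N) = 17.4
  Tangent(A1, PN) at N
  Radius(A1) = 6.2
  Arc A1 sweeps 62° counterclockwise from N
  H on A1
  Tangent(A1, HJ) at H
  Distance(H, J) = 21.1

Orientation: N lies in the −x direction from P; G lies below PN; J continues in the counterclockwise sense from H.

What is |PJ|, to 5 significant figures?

39.433

On A1, N sits at bearing 90° from G; a 62° counterclockwise sweep puts H at bearing 152°, so H = G + 6.2·(cos 152°, sin 152°) = (-22.874, -3.2893). Tangency of A1 to HJ means the radius GH is perpendicular to HJ, so HJ runs along (−sin 152°, cos 152°); with |HJ| = 21.1, J = (-32.780, -21.919). Then |PJ| = |J − P| = 39.433.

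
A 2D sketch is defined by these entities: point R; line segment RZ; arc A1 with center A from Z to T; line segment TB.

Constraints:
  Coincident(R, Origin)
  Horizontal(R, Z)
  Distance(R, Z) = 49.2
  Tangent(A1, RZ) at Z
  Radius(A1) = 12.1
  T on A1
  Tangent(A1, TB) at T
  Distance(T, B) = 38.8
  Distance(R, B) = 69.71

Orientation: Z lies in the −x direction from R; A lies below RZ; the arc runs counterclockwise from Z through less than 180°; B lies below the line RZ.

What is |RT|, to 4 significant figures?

62.66

Checks: ∠(AZ, ZR) = 90.00° ✓; |AT| = 12.10 ✓; ∠(AT, TB) = 90.00° ✓; |TB| = 38.80 ✓; |RB| = 69.71 ✓.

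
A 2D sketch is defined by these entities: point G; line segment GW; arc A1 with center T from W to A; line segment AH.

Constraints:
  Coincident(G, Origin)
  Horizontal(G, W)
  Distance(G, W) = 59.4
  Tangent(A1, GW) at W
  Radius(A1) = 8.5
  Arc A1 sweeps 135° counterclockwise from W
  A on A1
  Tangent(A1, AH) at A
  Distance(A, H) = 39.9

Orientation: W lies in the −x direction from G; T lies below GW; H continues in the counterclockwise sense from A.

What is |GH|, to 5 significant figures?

56.648

G is at the origin; GW is horizontal with |GW| = 59.4 and W on the −x side, so W = (-59.400, 0.0000). Tangency of A1 to GW means the radius TW is perpendicular to GW, so T = W + (0, -8.5) = (-59.400, -8.5000). On A1, W sits at bearing 90° from T; a 135° counterclockwise sweep puts A at bearing 225°, so A = T + 8.5·(cos 225°, sin 225°) = (-65.410, -14.510). Tangency of A1 to AH means the radius TA is perpendicular to AH, so AH runs along (−sin 225°, cos 225°); with |AH| = 39.9, H = (-37.197, -42.724). Then |GH| = |H − G| = 56.648.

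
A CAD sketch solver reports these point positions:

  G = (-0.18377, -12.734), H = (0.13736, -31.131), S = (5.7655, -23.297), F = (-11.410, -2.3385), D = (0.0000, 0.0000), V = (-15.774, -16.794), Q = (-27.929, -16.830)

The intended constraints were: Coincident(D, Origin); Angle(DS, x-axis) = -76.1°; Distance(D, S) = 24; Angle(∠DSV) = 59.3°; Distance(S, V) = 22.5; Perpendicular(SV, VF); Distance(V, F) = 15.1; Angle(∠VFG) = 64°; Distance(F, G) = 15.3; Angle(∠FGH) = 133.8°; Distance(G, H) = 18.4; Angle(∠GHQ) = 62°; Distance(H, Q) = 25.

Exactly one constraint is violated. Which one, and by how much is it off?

Distance(H, Q) = 25 — off by 6.50.

D = (0.00, 0.00) ✓; DS at -76.10° ✓; |DS| = 24.00 ✓; ∠DSV = 59.30° ✓; |SV| = 22.50 ✓; ∠(SV, VF) = 90.00° ✓; |VF| = 15.10 ✓; ∠VFG = 64.00° ✓; |FG| = 15.30 ✓; ∠FGH = 133.8° ✓; |GH| = 18.40 ✓; ∠GHQ = 62.00° ✓; |HQ| = 31.50 ✗.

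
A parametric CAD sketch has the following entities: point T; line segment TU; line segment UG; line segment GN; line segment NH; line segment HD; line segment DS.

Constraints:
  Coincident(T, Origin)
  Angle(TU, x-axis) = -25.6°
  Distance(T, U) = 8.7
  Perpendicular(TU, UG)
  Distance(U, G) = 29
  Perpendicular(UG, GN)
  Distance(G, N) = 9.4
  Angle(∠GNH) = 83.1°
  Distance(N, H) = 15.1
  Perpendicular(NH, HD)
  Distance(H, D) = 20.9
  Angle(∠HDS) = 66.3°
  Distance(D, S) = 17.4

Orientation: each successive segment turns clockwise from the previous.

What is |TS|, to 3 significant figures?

34.1

T is at the origin; TU runs at -25.6° with length 8.7, so U = (7.85, -3.76). TU is perpendicular to UG, so UG runs at -116°; with |UG| = 29.0, G = (-4.68, -29.9). UG ⟂ GN, so GN runs at 154°; with |GN| = 9.4, N = (-13.2, -25.9). ∠GNH = 83.1° gives NH at 57.5° from the x-axis; with |NH| = 15.1, H = (-5.05, -13.1). NH ⟂ HD, so HD runs at -32.5°; with |HD| = 20.9, D = (12.6, -24.3). ∠HDS = 66.3° gives DS at -146° from the x-axis; with |DS| = 17.4, S = (-1.88, -34.0). Then |TS| = |S − T| = 34.1.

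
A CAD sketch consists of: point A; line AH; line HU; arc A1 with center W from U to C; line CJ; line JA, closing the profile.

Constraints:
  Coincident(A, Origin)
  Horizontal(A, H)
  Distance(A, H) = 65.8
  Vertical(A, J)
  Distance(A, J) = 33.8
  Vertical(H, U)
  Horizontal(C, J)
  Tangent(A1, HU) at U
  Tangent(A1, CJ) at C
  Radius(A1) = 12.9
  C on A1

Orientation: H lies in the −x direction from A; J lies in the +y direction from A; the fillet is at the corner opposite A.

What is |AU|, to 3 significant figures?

69.0

A is at the origin; A and H share the same y with |AH| = 65.8 and H on the −x side, so H = (-65.8, 0.00). A and J share the same x with |AJ| = 33.8 and J on the +y side, so J = (0.00, 33.8). The virtual corner opposite A is at (-65.8, 33.8). The tangent condition forces WU to be normal to HU and since A1 is tangent to CJ there, WC ⟂ CJ, with radius 12.9, so the center W sits 12.9 in from both sides at W = (-52.9, 20.9). That places the tangent points at U = (-65.8, 20.9) on HU and C = (-52.9, 33.8) on CJ. Then |AU| = |U − A| = 69.0.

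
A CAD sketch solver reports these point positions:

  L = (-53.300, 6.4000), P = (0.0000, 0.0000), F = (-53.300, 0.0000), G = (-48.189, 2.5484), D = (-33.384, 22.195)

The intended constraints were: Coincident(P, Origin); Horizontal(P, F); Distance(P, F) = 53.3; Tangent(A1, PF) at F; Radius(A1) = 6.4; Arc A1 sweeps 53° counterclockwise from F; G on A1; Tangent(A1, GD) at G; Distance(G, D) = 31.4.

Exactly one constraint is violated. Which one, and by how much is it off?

Distance(G, D) = 31.4 — off by 6.80.

P = (0.00, 0.00) ✓; P.y = 0.00, F.y = 0.00 ✓; |PF| = 53.30 ✓; ∠(LF, FP) = 90.00° ✓; |LF| = 6.400 ✓; bearing(L→G) − bearing(L→F) = 53.00° ✓; |LG| = 6.400 ✓; ∠(LG, GD) = 90.00° ✓; |GD| = 24.60 ✗.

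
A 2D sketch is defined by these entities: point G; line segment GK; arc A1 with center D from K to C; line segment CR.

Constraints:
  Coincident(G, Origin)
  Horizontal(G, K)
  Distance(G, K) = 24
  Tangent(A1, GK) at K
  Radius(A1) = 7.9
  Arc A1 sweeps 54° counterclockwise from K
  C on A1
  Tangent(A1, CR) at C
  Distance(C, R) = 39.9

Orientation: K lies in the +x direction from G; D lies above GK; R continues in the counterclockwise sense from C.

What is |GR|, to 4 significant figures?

64.51

On A1, K sits at bearing -90° from D; a 54° counterclockwise sweep puts C at bearing -36°, so C = D + 7.9·(cos -36°, sin -36°) = (30.39, 3.256). Tangency of A1 to CR means the radius DC is perpendicular to CR, so CR runs along (−sin -36°, cos -36°); with |CR| = 39.9, R = (53.84, 35.54). Then |GR| = |R − G| = 64.51.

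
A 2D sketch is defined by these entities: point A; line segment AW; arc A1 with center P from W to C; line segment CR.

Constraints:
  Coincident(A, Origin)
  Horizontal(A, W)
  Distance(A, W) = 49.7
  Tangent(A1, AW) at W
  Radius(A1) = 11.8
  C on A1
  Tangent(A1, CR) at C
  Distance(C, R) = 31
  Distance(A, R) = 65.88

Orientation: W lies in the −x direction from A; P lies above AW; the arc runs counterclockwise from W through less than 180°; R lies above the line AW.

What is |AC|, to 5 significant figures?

41.490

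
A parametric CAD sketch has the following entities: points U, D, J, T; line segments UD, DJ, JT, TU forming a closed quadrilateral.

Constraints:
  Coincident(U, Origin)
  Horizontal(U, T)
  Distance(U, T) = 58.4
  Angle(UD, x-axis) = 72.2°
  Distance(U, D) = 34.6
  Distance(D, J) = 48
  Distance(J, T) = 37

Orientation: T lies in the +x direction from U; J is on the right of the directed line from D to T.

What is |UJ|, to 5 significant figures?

27.238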